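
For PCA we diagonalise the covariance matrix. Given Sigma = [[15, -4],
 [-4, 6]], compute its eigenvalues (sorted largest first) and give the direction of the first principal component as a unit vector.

Step 1 — characteristic polynomial of 2×2 Sigma:
  det(Sigma - λI) = λ² - trace · λ + det = 0.
  trace = 15 + 6 = 21, det = 15·6 - (-4)² = 74.
Step 2 — discriminant:
  Δ = trace² - 4·det = 441 - 296 = 145.
Step 3 — eigenvalues:
  λ = (trace ± √Δ)/2 = (21 ± 12.0416)/2,
  λ_1 = 16.5208,  λ_2 = 4.4792.

Step 4 — unit eigenvector for λ_1: solve (Sigma - λ_1 I)v = 0. First row:
  (15 - 16.5208)·v_x + (-4)·v_y = 0, i.e. (-1.5208)·v_x + (-4)·v_y = 0,
  so v ∝ (b, λ_1 - a) = (-4, 1.5208); multiply by -1 so the first entry is positive: u = (4, -1.5208).
  ||u|| = √((4)² + (-1.5208)²) = √(18.3128) ≈ 4.2793,
  v_1 = u/||u|| ≈ (0.9347, -0.3554) (||v_1|| = 1).

λ_1 = 16.5208,  λ_2 = 4.4792;  v_1 ≈ (0.9347, -0.3554)


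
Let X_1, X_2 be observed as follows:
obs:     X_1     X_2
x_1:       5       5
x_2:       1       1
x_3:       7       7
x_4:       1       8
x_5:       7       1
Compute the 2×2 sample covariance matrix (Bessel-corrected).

Step 1 — column means:
  mean(X_1) = (5 + 1 + 7 + 1 + 7) / 5 = 21/5 = 4.2
  mean(X_2) = (5 + 1 + 7 + 8 + 1) / 5 = 22/5 = 4.4

Step 2 — sample covariance S[i,j] = (1/(n-1)) · Σ_k (x_{k,i} - mean_i) · (x_{k,j} - mean_j), with n-1 = 4.
  S[X_1,X_1] = ((0.8)·(0.8) + (-3.2)·(-3.2) + (2.8)·(2.8) + (-3.2)·(-3.2) + (2.8)·(2.8)) / 4 = 36.8/4 = 9.2
  S[X_1,X_2] = ((0.8)·(0.6) + (-3.2)·(-3.4) + (2.8)·(2.6) + (-3.2)·(3.6) + (2.8)·(-3.4)) / 4 = -2.4/4 = -0.6
  S[X_2,X_2] = ((0.6)·(0.6) + (-3.4)·(-3.4) + (2.6)·(2.6) + (3.6)·(3.6) + (-3.4)·(-3.4)) / 4 = 43.2/4 = 10.8

S is symmetric (S[j,i] = S[i,j]). Assembling:

S = [[9.2, -0.6],
 [-0.6, 10.8]]


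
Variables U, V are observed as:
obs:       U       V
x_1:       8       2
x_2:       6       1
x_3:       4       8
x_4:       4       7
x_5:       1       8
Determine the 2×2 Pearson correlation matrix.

Step 1 — column means:
  mean(U) = (8 + 6 + 4 + 4 + 1) / 5 = 23/5 = 4.6
  mean(V) = (2 + 1 + 8 + 7 + 8) / 5 = 26/5 = 5.2

Step 2 — sample variances and covariances s[i,j] = (1/(n-1)) · Σ_k (x_{k,i} - mean_i) · (x_{k,j} - mean_j), with n-1 = 4:
  s[U,U] = ((3.4)·(3.4) + (1.4)·(1.4) + (-0.6)·(-0.6) + (-0.6)·(-0.6) + (-3.6)·(-3.6)) / 4 = 27.2/4 = 6.8
  s[U,V] = ((3.4)·(-3.2) + (1.4)·(-4.2) + (-0.6)·(2.8) + (-0.6)·(1.8) + (-3.6)·(2.8)) / 4 = -29.6/4 = -7.4
  s[V,V] = ((-3.2)·(-3.2) + (-4.2)·(-4.2) + (2.8)·(2.8) + (1.8)·(1.8) + (2.8)·(2.8)) / 4 = 46.8/4 = 11.7
  Sample standard deviations s_i = √(s[i,i]):
  s(U) = √(6.8) = 2.6077
  s(V) = √(11.7) = 3.4205

Step 3 — r_{ij} = s_{ij} / (s_i · s_j):
  r[U,U] = 1 (diagonal).
  r[U,V] = -7.4 / (2.6077 · 3.4205) = -7.4 / 8.9196 = -0.8296
  r[V,V] = 1 (diagonal).

R is symmetric with unit diagonal. Assembling:

R = [[1, -0.8296],
 [-0.8296, 1]]


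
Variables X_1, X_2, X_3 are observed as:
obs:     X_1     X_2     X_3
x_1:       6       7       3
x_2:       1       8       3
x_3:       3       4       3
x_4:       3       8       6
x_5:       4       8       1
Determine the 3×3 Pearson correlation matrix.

Step 1 — column means:
  mean(X_1) = (6 + 1 + 3 + 3 + 4) / 5 = 17/5 = 3.4
  mean(X_2) = (7 + 8 + 4 + 8 + 8) / 5 = 35/5 = 7
  mean(X_3) = (3 + 3 + 3 + 6 + 1) / 5 = 16/5 = 3.2

Step 2 — sample variances and covariances s[i,j] = (1/(n-1)) · Σ_k (x_{k,i} - mean_i) · (x_{k,j} - mean_j), with n-1 = 4:
  s[X_1,X_1] = ((2.6)·(2.6) + (-2.4)·(-2.4) + (-0.4)·(-0.4) + (-0.4)·(-0.4) + (0.6)·(0.6)) / 4 = 13.2/4 = 3.3
  s[X_1,X_2] = ((2.6)·(0) + (-2.4)·(1) + (-0.4)·(-3) + (-0.4)·(1) + (0.6)·(1)) / 4 = -1/4 = -0.25
  s[X_1,X_3] = ((2.6)·(-0.2) + (-2.4)·(-0.2) + (-0.4)·(-0.2) + (-0.4)·(2.8) + (0.6)·(-2.2)) / 4 = -2.4/4 = -0.6
  s[X_2,X_2] = ((0)·(0) + (1)·(1) + (-3)·(-3) + (1)·(1) + (1)·(1)) / 4 = 12/4 = 3
  s[X_2,X_3] = ((0)·(-0.2) + (1)·(-0.2) + (-3)·(-0.2) + (1)·(2.8) + (1)·(-2.2)) / 4 = 1/4 = 0.25
  s[X_3,X_3] = ((-0.2)·(-0.2) + (-0.2)·(-0.2) + (-0.2)·(-0.2) + (2.8)·(2.8) + (-2.2)·(-2.2)) / 4 = 12.8/4 = 3.2
  Sample standard deviations s_i = √(s[i,i]):
  s(X_1) = √(3.3) = 1.8166
  s(X_2) = √(3) = 1.7321
  s(X_3) = √(3.2) = 1.7889

Step 3 — r_{ij} = s_{ij} / (s_i · s_j):
  r[X_1,X_1] = 1 (diagonal).
  r[X_1,X_2] = -0.25 / (1.8166 · 1.7321) = -0.25 / 3.1464 = -0.0795
  r[X_1,X_3] = -0.6 / (1.8166 · 1.7889) = -0.6 / 3.2496 = -0.1846
  r[X_2,X_2] = 1 (diagonal).
  r[X_2,X_3] = 0.25 / (1.7321 · 1.7889) = 0.25 / 3.0984 = 0.0807
  r[X_3,X_3] = 1 (diagonal).

R is symmetric with unit diagonal. Assembling:

R = [[1, -0.0795, -0.1846],
 [-0.0795, 1, 0.0807],
 [-0.1846, 0.0807, 1]]


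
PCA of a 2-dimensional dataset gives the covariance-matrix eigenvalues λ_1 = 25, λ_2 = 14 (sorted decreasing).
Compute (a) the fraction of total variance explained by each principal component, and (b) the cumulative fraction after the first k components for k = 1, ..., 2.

Step 1 — total variance = trace(Sigma) = Σ λ_i = 25 + 14 = 39.

Step 2 — fraction explained by component i = λ_i / Σ λ:
  PC1: 25/39 = 0.641
  PC2: 14/39 = 0.359

Step 3 — cumulative fraction after k components = (λ_1 + ... + λ_k) / Σ λ:
  k = 1: 25/39 = 0.641
  k = 2: (25 + 14)/39 = 39/39 = 1

Summary (fraction, with percent):

explained: PC1 0.641 (64.1%), PC2 0.359 (35.9%);  cumulative: 0.641, 1


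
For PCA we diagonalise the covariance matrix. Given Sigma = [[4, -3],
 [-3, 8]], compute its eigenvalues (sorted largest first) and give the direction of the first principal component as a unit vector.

Step 1 — characteristic polynomial of 2×2 Sigma:
  det(Sigma - λI) = λ² - trace · λ + det = 0.
  trace = 4 + 8 = 12, det = 4·8 - (-3)² = 23.
Step 2 — discriminant:
  Δ = trace² - 4·det = 144 - 92 = 52.
Step 3 — eigenvalues:
  λ = (trace ± √Δ)/2 = (12 ± 7.2111)/2,
  λ_1 = 9.6056,  λ_2 = 2.3944.

Step 4 — unit eigenvector for λ_1: solve (Sigma - λ_1 I)v = 0. First row:
  (4 - 9.6056)·v_x + (-3)·v_y = 0, i.e. (-5.6056)·v_x + (-3)·v_y = 0,
  so v ∝ (b, λ_1 - a) = (-3, 5.6056); multiply by -1 so the first entry is positive: u = (3, -5.6056).
  ||u|| = √((3)² + (-5.6056)²) = √(40.4222) ≈ 6.3578,
  v_1 = u/||u|| ≈ (0.4719, -0.8817) (||v_1|| = 1).

λ_1 = 9.6056,  λ_2 = 2.3944;  v_1 ≈ (0.4719, -0.8817)


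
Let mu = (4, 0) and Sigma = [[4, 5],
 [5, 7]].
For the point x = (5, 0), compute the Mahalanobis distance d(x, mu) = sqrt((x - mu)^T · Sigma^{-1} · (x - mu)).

Step 1 — centre the observation: (x - mu) = (1, 0).

Step 2 — invert Sigma. det(Sigma) = 4·7 - (5)² = 3.
  Sigma^{-1} = (1/det) · [[d, -b], [-b, a]] = [[2.3333, -1.6667],
 [-1.6667, 1.3333]].

Step 3 — form the quadratic (x - mu)^T · Sigma^{-1} · (x - mu):
  Sigma^{-1} · (x - mu) = (2.3333, -1.6667).
  (x - mu)^T · [Sigma^{-1} · (x - mu)] = (1)·(2.3333) + (0)·(-1.6667) = 2.3333.

Step 4 — take square root: d = √(2.3333) ≈ 1.5275.

d(x, mu) = √(2.3333) ≈ 1.5275


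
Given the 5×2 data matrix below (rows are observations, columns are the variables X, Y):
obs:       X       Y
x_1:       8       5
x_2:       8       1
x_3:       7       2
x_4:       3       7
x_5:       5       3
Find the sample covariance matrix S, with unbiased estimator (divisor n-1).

Step 1 — column means:
  mean(X) = (8 + 8 + 7 + 3 + 5) / 5 = 31/5 = 6.2
  mean(Y) = (5 + 1 + 2 + 7 + 3) / 5 = 18/5 = 3.6

Step 2 — sample covariance S[i,j] = (1/(n-1)) · Σ_k (x_{k,i} - mean_i) · (x_{k,j} - mean_j), with n-1 = 4.
  S[X,X] = ((1.8)·(1.8) + (1.8)·(1.8) + (0.8)·(0.8) + (-3.2)·(-3.2) + (-1.2)·(-1.2)) / 4 = 18.8/4 = 4.7
  S[X,Y] = ((1.8)·(1.4) + (1.8)·(-2.6) + (0.8)·(-1.6) + (-3.2)·(3.4) + (-1.2)·(-0.6)) / 4 = -13.6/4 = -3.4
  S[Y,Y] = ((1.4)·(1.4) + (-2.6)·(-2.6) + (-1.6)·(-1.6) + (3.4)·(3.4) + (-0.6)·(-0.6)) / 4 = 23.2/4 = 5.8

S is symmetric (S[j,i] = S[i,j]). Assembling:

S = [[4.7, -3.4],
 [-3.4, 5.8]]


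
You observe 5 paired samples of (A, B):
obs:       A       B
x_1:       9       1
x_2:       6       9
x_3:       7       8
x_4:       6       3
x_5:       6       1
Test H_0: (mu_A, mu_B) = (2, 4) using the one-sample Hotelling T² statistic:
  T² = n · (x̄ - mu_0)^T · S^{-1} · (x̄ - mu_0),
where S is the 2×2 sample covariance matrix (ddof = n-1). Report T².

Step 1 — sample mean vector:
  mean(A) = (9 + 6 + 7 + 6 + 6) / 5 = 34/5 = 6.8
  mean(B) = (1 + 9 + 8 + 3 + 1) / 5 = 22/5 = 4.4
  x̄ = (6.8, 4.4),  deviation x̄ - mu_0 = (6.8, 4.4) - (2, 4) = (4.8, 0.4).

Step 2 — sample covariance matrix, S[i,j] = (1/(n-1)) · Σ_k (x_{k,i} - mean_i) · (x_{k,j} - mean_j), divisor n-1 = 4:
  S[A,A] = ((2.2)·(2.2) + (-0.8)·(-0.8) + (0.2)·(0.2) + (-0.8)·(-0.8) + (-0.8)·(-0.8)) / 4 = 6.8/4 = 1.7
  S[A,B] = ((2.2)·(-3.4) + (-0.8)·(4.6) + (0.2)·(3.6) + (-0.8)·(-1.4) + (-0.8)·(-3.4)) / 4 = -6.6/4 = -1.65
  S[B,B] = ((-3.4)·(-3.4) + (4.6)·(4.6) + (3.6)·(3.6) + (-1.4)·(-1.4) + (-3.4)·(-3.4)) / 4 = 59.2/4 = 14.8
  S = [[1.7, -1.65],
 [-1.65, 14.8]].

Step 3 — invert S. det(S) = 1.7·14.8 - (-1.65)² = 22.4375.
  S^{-1} = (1/det) · [[d, -b], [-b, a]] = [[0.6596, 0.0735],
 [0.0735, 0.0758]].

Step 4 — quadratic form (x̄ - mu_0)^T · S^{-1} · (x̄ - mu_0):
  S^{-1} · (x̄ - mu_0) = (3.1955, 0.3833),
  (x̄ - mu_0)^T · [...] = (4.8)·(3.1955) + (0.4)·(0.3833) = 15.4919.

Step 5 — scale by n: T² = 5 · 15.4919 = 77.4596.

T² ≈ 77.4596


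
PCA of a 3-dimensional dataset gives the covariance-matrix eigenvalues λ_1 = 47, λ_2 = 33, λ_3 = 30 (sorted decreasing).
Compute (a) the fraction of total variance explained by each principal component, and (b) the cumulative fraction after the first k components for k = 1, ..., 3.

Step 1 — total variance = trace(Sigma) = Σ λ_i = 47 + 33 + 30 = 110.

Step 2 — fraction explained by component i = λ_i / Σ λ:
  PC1: 47/110 = 0.4273
  PC2: 33/110 = 0.3
  PC3: 30/110 = 0.2727

Step 3 — cumulative fraction after k components = (λ_1 + ... + λ_k) / Σ λ:
  k = 1: 47/110 = 0.4273
  k = 2: (47 + 33)/110 = 80/110 = 0.7273
  k = 3: (47 + 33 + 30)/110 = 110/110 = 1

Summary (fraction, with percent):

explained: PC1 0.4273 (42.73%), PC2 0.3 (30%), PC3 0.2727 (27.27%);  cumulative: 0.4273, 0.7273, 1


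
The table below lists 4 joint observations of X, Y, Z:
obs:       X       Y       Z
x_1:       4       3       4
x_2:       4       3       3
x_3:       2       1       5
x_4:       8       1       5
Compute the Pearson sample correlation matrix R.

Step 1 — column means:
  mean(X) = (4 + 4 + 2 + 8) / 4 = 18/4 = 4.5
  mean(Y) = (3 + 3 + 1 + 1) / 4 = 8/4 = 2
  mean(Z) = (4 + 3 + 5 + 5) / 4 = 17/4 = 4.25

Step 2 — sample variances and covariances s[i,j] = (1/(n-1)) · Σ_k (x_{k,i} - mean_i) · (x_{k,j} - mean_j), with n-1 = 3:
  s[X,X] = ((-0.5)·(-0.5) + (-0.5)·(-0.5) + (-2.5)·(-2.5) + (3.5)·(3.5)) / 3 = 19/3 = 6.3333
  s[X,Y] = ((-0.5)·(1) + (-0.5)·(1) + (-2.5)·(-1) + (3.5)·(-1)) / 3 = -2/3 = -0.6667
  s[X,Z] = ((-0.5)·(-0.25) + (-0.5)·(-1.25) + (-2.5)·(0.75) + (3.5)·(0.75)) / 3 = 1.5/3 = 0.5
  s[Y,Y] = ((1)·(1) + (1)·(1) + (-1)·(-1) + (-1)·(-1)) / 3 = 4/3 = 1.3333
  s[Y,Z] = ((1)·(-0.25) + (1)·(-1.25) + (-1)·(0.75) + (-1)·(0.75)) / 3 = -3/3 = -1
  s[Z,Z] = ((-0.25)·(-0.25) + (-1.25)·(-1.25) + (0.75)·(0.75) + (0.75)·(0.75)) / 3 = 2.75/3 = 0.9167
  Sample standard deviations s_i = √(s[i,i]):
  s(X) = √(6.3333) = 2.5166
  s(Y) = √(1.3333) = 1.1547
  s(Z) = √(0.9167) = 0.9574

Step 3 — r_{ij} = s_{ij} / (s_i · s_j):
  r[X,X] = 1 (diagonal).
  r[X,Y] = -0.6667 / (2.5166 · 1.1547) = -0.6667 / 2.9059 = -0.2294
  r[X,Z] = 0.5 / (2.5166 · 0.9574) = 0.5 / 2.4095 = 0.2075
  r[Y,Y] = 1 (diagonal).
  r[Y,Z] = -1 / (1.1547 · 0.9574) = -1 / 1.1055 = -0.9045
  r[Z,Z] = 1 (diagonal).

R is symmetric with unit diagonal. Assembling:

R = [[1, -0.2294, 0.2075],
 [-0.2294, 1, -0.9045],
 [0.2075, -0.9045, 1]]


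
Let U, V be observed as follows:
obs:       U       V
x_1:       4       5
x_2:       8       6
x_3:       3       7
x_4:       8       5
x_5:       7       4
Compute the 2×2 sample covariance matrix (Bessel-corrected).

Step 1 — column means:
  mean(U) = (4 + 8 + 3 + 8 + 7) / 5 = 30/5 = 6
  mean(V) = (5 + 6 + 7 + 5 + 4) / 5 = 27/5 = 5.4

Step 2 — sample covariance S[i,j] = (1/(n-1)) · Σ_k (x_{k,i} - mean_i) · (x_{k,j} - mean_j), with n-1 = 4.
  S[U,U] = ((-2)·(-2) + (2)·(2) + (-3)·(-3) + (2)·(2) + (1)·(1)) / 4 = 22/4 = 5.5
  S[U,V] = ((-2)·(-0.4) + (2)·(0.6) + (-3)·(1.6) + (2)·(-0.4) + (1)·(-1.4)) / 4 = -5/4 = -1.25
  S[V,V] = ((-0.4)·(-0.4) + (0.6)·(0.6) + (1.6)·(1.6) + (-0.4)·(-0.4) + (-1.4)·(-1.4)) / 4 = 5.2/4 = 1.3

S is symmetric (S[j,i] = S[i,j]). Assembling:

S = [[5.5, -1.25],
 [-1.25, 1.3]]


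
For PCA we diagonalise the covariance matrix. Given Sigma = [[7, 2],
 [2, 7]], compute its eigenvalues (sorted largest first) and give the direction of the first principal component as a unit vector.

Step 1 — characteristic polynomial of 2×2 Sigma:
  det(Sigma - λI) = λ² - trace · λ + det = 0.
  trace = 7 + 7 = 14, det = 7·7 - (2)² = 45.
Step 2 — discriminant:
  Δ = trace² - 4·det = 196 - 180 = 16.
Step 3 — eigenvalues:
  λ = (trace ± √Δ)/2 = (14 ± 4)/2,
  λ_1 = 9,  λ_2 = 5.

Step 4 — unit eigenvector for λ_1: solve (Sigma - λ_1 I)v = 0. First row:
  (7 - 9)·v_x + (2)·v_y = 0, i.e. (-2)·v_x + (2)·v_y = 0,
  so v ∝ (b, λ_1 - a) = (2, 2) = u.
  ||u|| = √((2)² + (2)²) = √(8) ≈ 2.8284,
  v_1 = u/||u|| ≈ (0.7071, 0.7071) (||v_1|| = 1).

λ_1 = 9,  λ_2 = 5;  v_1 ≈ (0.7071, 0.7071)


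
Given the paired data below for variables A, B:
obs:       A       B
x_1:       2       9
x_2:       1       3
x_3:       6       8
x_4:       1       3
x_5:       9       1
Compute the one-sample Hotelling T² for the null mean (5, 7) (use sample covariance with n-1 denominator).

Step 1 — sample mean vector:
  mean(A) = (2 + 1 + 6 + 1 + 9) / 5 = 19/5 = 3.8
  mean(B) = (9 + 3 + 8 + 3 + 1) / 5 = 24/5 = 4.8
  x̄ = (3.8, 4.8),  deviation x̄ - mu_0 = (3.8, 4.8) - (5, 7) = (-1.2, -2.2).

Step 2 — sample covariance matrix, S[i,j] = (1/(n-1)) · Σ_k (x_{k,i} - mean_i) · (x_{k,j} - mean_j), divisor n-1 = 4:
  S[A,A] = ((-1.8)·(-1.8) + (-2.8)·(-2.8) + (2.2)·(2.2) + (-2.8)·(-2.8) + (5.2)·(5.2)) / 4 = 50.8/4 = 12.7
  S[A,B] = ((-1.8)·(4.2) + (-2.8)·(-1.8) + (2.2)·(3.2) + (-2.8)·(-1.8) + (5.2)·(-3.8)) / 4 = -10.2/4 = -2.55
  S[B,B] = ((4.2)·(4.2) + (-1.8)·(-1.8) + (3.2)·(3.2) + (-1.8)·(-1.8) + (-3.8)·(-3.8)) / 4 = 48.8/4 = 12.2
  S = [[12.7, -2.55],
 [-2.55, 12.2]].

Step 3 — invert S. det(S) = 12.7·12.2 - (-2.55)² = 148.4375.
  S^{-1} = (1/det) · [[d, -b], [-b, a]] = [[0.0822, 0.0172],
 [0.0172, 0.0856]].

Step 4 — quadratic form (x̄ - mu_0)^T · S^{-1} · (x̄ - mu_0):
  S^{-1} · (x̄ - mu_0) = (-0.1364, -0.2088),
  (x̄ - mu_0)^T · [...] = (-1.2)·(-0.1364) + (-2.2)·(-0.2088) = 0.6232.

Step 5 — scale by n: T² = 5 · 0.6232 = 3.1158.

T² ≈ 3.1158


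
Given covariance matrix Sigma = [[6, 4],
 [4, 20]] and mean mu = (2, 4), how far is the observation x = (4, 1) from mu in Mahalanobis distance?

Step 1 — centre the observation: (x - mu) = (2, -3).

Step 2 — invert Sigma. det(Sigma) = 6·20 - (4)² = 104.
  Sigma^{-1} = (1/det) · [[d, -b], [-b, a]] = [[0.1923, -0.0385],
 [-0.0385, 0.0577]].

Step 3 — form the quadratic (x - mu)^T · Sigma^{-1} · (x - mu):
  Sigma^{-1} · (x - mu) = (0.5, -0.25).
  (x - mu)^T · [Sigma^{-1} · (x - mu)] = (2)·(0.5) + (-3)·(-0.25) = 1.75.

Step 4 — take square root: d = √(1.75) ≈ 1.3229.

d(x, mu) = √(1.75) ≈ 1.3229


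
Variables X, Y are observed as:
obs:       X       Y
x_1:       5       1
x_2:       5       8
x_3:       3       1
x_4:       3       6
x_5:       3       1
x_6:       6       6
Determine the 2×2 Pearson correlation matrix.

Step 1 — column means:
  mean(X) = (5 + 5 + 3 + 3 + 3 + 6) / 6 = 25/6 = 4.1667
  mean(Y) = (1 + 8 + 1 + 6 + 1 + 6) / 6 = 23/6 = 3.8333

Step 2 — sample variances and covariances s[i,j] = (1/(n-1)) · Σ_k (x_{k,i} - mean_i) · (x_{k,j} - mean_j), with n-1 = 5:
  s[X,X] = ((0.8333)·(0.8333) + (0.8333)·(0.8333) + (-1.1667)·(-1.1667) + (-1.1667)·(-1.1667) + (-1.1667)·(-1.1667) + (1.8333)·(1.8333)) / 5 = 8.8333/5 = 1.7667
  s[X,Y] = ((0.8333)·(-2.8333) + (0.8333)·(4.1667) + (-1.1667)·(-2.8333) + (-1.1667)·(2.1667) + (-1.1667)·(-2.8333) + (1.8333)·(2.1667)) / 5 = 9.1667/5 = 1.8333
  s[Y,Y] = ((-2.8333)·(-2.8333) + (4.1667)·(4.1667) + (-2.8333)·(-2.8333) + (2.1667)·(2.1667) + (-2.8333)·(-2.8333) + (2.1667)·(2.1667)) / 5 = 50.8333/5 = 10.1667
  Sample standard deviations s_i = √(s[i,i]):
  s(X) = √(1.7667) = 1.3292
  s(Y) = √(10.1667) = 3.1885

Step 3 — r_{ij} = s_{ij} / (s_i · s_j):
  r[X,X] = 1 (diagonal).
  r[X,Y] = 1.8333 / (1.3292 · 3.1885) = 1.8333 / 4.2381 = 0.4326
  r[Y,Y] = 1 (diagonal).

R is symmetric with unit diagonal. Assembling:

R = [[1, 0.4326],
 [0.4326, 1]]


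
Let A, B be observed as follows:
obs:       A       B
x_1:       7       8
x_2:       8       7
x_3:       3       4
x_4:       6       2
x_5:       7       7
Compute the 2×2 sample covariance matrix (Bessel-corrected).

Step 1 — column means:
  mean(A) = (7 + 8 + 3 + 6 + 7) / 5 = 31/5 = 6.2
  mean(B) = (8 + 7 + 4 + 2 + 7) / 5 = 28/5 = 5.6

Step 2 — sample covariance S[i,j] = (1/(n-1)) · Σ_k (x_{k,i} - mean_i) · (x_{k,j} - mean_j), with n-1 = 4.
  S[A,A] = ((0.8)·(0.8) + (1.8)·(1.8) + (-3.2)·(-3.2) + (-0.2)·(-0.2) + (0.8)·(0.8)) / 4 = 14.8/4 = 3.7
  S[A,B] = ((0.8)·(2.4) + (1.8)·(1.4) + (-3.2)·(-1.6) + (-0.2)·(-3.6) + (0.8)·(1.4)) / 4 = 11.4/4 = 2.85
  S[B,B] = ((2.4)·(2.4) + (1.4)·(1.4) + (-1.6)·(-1.6) + (-3.6)·(-3.6) + (1.4)·(1.4)) / 4 = 25.2/4 = 6.3

S is symmetric (S[j,i] = S[i,j]). Assembling:

S = [[3.7, 2.85],
 [2.85, 6.3]]


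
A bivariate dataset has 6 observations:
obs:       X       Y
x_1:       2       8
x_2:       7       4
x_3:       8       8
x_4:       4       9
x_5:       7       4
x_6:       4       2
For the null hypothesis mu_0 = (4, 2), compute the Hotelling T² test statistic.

Step 1 — sample mean vector:
  mean(X) = (2 + 7 + 8 + 4 + 7 + 4) / 6 = 32/6 = 5.3333
  mean(Y) = (8 + 4 + 8 + 9 + 4 + 2) / 6 = 35/6 = 5.8333
  x̄ = (5.3333, 5.8333),  deviation x̄ - mu_0 = (5.3333, 5.8333) - (4, 2) = (1.3333, 3.8333).

Step 2 — sample covariance matrix, S[i,j] = (1/(n-1)) · Σ_k (x_{k,i} - mean_i) · (x_{k,j} - mean_j), divisor n-1 = 5:
  S[X,X] = ((-3.3333)·(-3.3333) + (1.6667)·(1.6667) + (2.6667)·(2.6667) + (-1.3333)·(-1.3333) + (1.6667)·(1.6667) + (-1.3333)·(-1.3333)) / 5 = 27.3333/5 = 5.4667
  S[X,Y] = ((-3.3333)·(2.1667) + (1.6667)·(-1.8333) + (2.6667)·(2.1667) + (-1.3333)·(3.1667) + (1.6667)·(-1.8333) + (-1.3333)·(-3.8333)) / 5 = -6.6667/5 = -1.3333
  S[Y,Y] = ((2.1667)·(2.1667) + (-1.8333)·(-1.8333) + (2.1667)·(2.1667) + (3.1667)·(3.1667) + (-1.8333)·(-1.8333) + (-3.8333)·(-3.8333)) / 5 = 40.8333/5 = 8.1667
  S = [[5.4667, -1.3333],
 [-1.3333, 8.1667]].

Step 3 — invert S. det(S) = 5.4667·8.1667 - (-1.3333)² = 42.8667.
  S^{-1} = (1/det) · [[d, -b], [-b, a]] = [[0.1905, 0.0311],
 [0.0311, 0.1275]].

Step 4 — quadratic form (x̄ - mu_0)^T · S^{-1} · (x̄ - mu_0):
  S^{-1} · (x̄ - mu_0) = (0.3733, 0.5303),
  (x̄ - mu_0)^T · [...] = (1.3333)·(0.3733) + (3.8333)·(0.5303) = 2.5306.

Step 5 — scale by n: T² = 6 · 2.5306 = 15.1835.

T² ≈ 15.1835


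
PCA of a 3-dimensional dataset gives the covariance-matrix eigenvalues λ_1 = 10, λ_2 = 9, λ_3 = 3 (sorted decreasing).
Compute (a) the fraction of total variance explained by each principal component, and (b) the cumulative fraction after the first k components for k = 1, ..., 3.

Step 1 — total variance = trace(Sigma) = Σ λ_i = 10 + 9 + 3 = 22.

Step 2 — fraction explained by component i = λ_i / Σ λ:
  PC1: 10/22 = 0.4545
  PC2: 9/22 = 0.4091
  PC3: 3/22 = 0.1364

Step 3 — cumulative fraction after k components = (λ_1 + ... + λ_k) / Σ λ:
  k = 1: 10/22 = 0.4545
  k = 2: (10 + 9)/22 = 19/22 = 0.8636
  k = 3: (10 + 9 + 3)/22 = 22/22 = 1

Summary (fraction, with percent):

explained: PC1 0.4545 (45.45%), PC2 0.4091 (40.91%), PC3 0.1364 (13.64%);  cumulative: 0.4545, 0.8636, 1


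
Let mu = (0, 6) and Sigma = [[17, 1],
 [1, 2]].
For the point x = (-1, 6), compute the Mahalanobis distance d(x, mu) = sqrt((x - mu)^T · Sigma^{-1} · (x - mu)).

Step 1 — centre the observation: (x - mu) = (-1, 0).

Step 2 — invert Sigma. det(Sigma) = 17·2 - (1)² = 33.
  Sigma^{-1} = (1/det) · [[d, -b], [-b, a]] = [[0.0606, -0.0303],
 [-0.0303, 0.5152]].

Step 3 — form the quadratic (x - mu)^T · Sigma^{-1} · (x - mu):
  Sigma^{-1} · (x - mu) = (-0.0606, 0.0303).
  (x - mu)^T · [Sigma^{-1} · (x - mu)] = (-1)·(-0.0606) + (0)·(0.0303) = 0.0606.

Step 4 — take square root: d = √(0.0606) ≈ 0.2462.

d(x, mu) = √(0.0606) ≈ 0.2462


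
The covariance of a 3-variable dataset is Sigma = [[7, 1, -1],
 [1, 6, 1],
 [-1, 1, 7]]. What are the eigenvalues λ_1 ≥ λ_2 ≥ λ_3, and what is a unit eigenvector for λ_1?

Step 1 — characteristic polynomial p(λ) = det(λI - Sigma) = λ³ - tr·λ² + c_1·λ - det, where tr = trace, c_1 = sum of the principal 2×2 minors, det = det(Sigma):
  tr = 7 + 6 + 7 = 20,
  c_1 = (7·6 - (1)²) + (7·7 - (-1)²) + (6·7 - (1)²) = 41 + 48 + 41 = 130,
  det = 7·(6·7 - (1)²) - (1)·((1)·7 - (1)·(-1)) + (-1)·((1)·(1) - 6·(-1)) = 7·(41) - (1)·(8) + (-1)·(7) = 272.
  So p(λ) = λ³ - 20λ² + 130λ - 272.
Step 2 — look for an integer root (rational root theorem: any rational root is an integer divisor of 272). Testing λ = 8:
  p(8) = 512 - 1280 + 1040 - 272 = 0  ✓
  Dividing out (λ - 8): p(λ) = (λ - 8)(λ² - 12λ + 34).
Step 3 — remaining eigenvalues from the quadratic λ² - 12λ + 34 = 0:
  Δ = 12² - 4·34 = 144 - 136 = 8,  λ = (12 ± √8)/2 = (12 ± 2.8284)/2 ≈ 7.4142 or 4.5858.
  Sorted: λ_1 = 8,  λ_2 = 7.4142,  λ_3 = 4.5858  (check: sum = 20 = tr ✓).

Step 4 — unit eigenvector for λ_1 = 8: v spans the null space of (Sigma - λ_1 I), whose rows are
  r_1 = (-1, 1, -1),  r_2 = (1, -2, 1),  r_3 = (-1, 1, -1).
  v is orthogonal to every row, so take v ∝ r_1 × r_2 = ((1)·(1) - (-1)·(-2), (-1)·(1) - (-1)·(1), (-1)·(-2) - (1)·(1)) = (-1, 0, 1).
  Rescale (multiply by -1 so the first nonzero entry is positive): u = (1, 0, -1).
  ||u|| = √((1)² + (0)² + (-1)²) = √(2) ≈ 1.4142,  v_1 = u/||u|| ≈ (0.7071, 0, -0.7071) (||v_1|| = 1).

λ_1 = 8,  λ_2 = 7.4142,  λ_3 = 4.5858;  v_1 ≈ (0.7071, 0, -0.7071)


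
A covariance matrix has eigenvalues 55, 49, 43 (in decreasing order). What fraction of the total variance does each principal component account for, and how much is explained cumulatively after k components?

Step 1 — total variance = trace(Sigma) = Σ λ_i = 55 + 49 + 43 = 147.

Step 2 — fraction explained by component i = λ_i / Σ λ:
  PC1: 55/147 = 0.3741
  PC2: 49/147 = 0.3333
  PC3: 43/147 = 0.2925

Step 3 — cumulative fraction after k components = (λ_1 + ... + λ_k) / Σ λ:
  k = 1: 55/147 = 0.3741
  k = 2: (55 + 49)/147 = 104/147 = 0.7075
  k = 3: (55 + 49 + 43)/147 = 147/147 = 1

Summary (fraction, with percent):

explained: PC1 0.3741 (37.41%), PC2 0.3333 (33.33%), PC3 0.2925 (29.25%);  cumulative: 0.3741, 0.7075, 1


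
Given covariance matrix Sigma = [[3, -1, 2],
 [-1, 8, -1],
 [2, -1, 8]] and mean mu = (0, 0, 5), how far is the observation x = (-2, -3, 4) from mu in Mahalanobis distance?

Step 1 — centre the observation: (x - mu) = (-2, -3, -1).

Step 2 — invert Sigma (cofactor / det for 3×3, or solve directly):
  Sigma^{-1} = [[0.4118, 0.0392, -0.098],
 [0.0392, 0.1307, 0.0065],
 [-0.098, 0.0065, 0.1503]].

Step 3 — form the quadratic (x - mu)^T · Sigma^{-1} · (x - mu):
  Sigma^{-1} · (x - mu) = (-0.8431, -0.4771, 0.0261).
  (x - mu)^T · [Sigma^{-1} · (x - mu)] = (-2)·(-0.8431) + (-3)·(-0.4771) + (-1)·(0.0261) = 3.0915.

Step 4 — take square root: d = √(3.0915) ≈ 1.7583.

d(x, mu) = √(3.0915) ≈ 1.7583


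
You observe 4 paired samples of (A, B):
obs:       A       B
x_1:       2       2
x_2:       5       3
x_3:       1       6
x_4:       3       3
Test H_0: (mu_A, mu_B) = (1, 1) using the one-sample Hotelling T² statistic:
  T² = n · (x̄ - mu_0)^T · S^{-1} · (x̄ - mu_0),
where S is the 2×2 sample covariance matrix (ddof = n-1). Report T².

Step 1 — sample mean vector:
  mean(A) = (2 + 5 + 1 + 3) / 4 = 11/4 = 2.75
  mean(B) = (2 + 3 + 6 + 3) / 4 = 14/4 = 3.5
  x̄ = (2.75, 3.5),  deviation x̄ - mu_0 = (2.75, 3.5) - (1, 1) = (1.75, 2.5).

Step 2 — sample covariance matrix, S[i,j] = (1/(n-1)) · Σ_k (x_{k,i} - mean_i) · (x_{k,j} - mean_j), divisor n-1 = 3:
  S[A,A] = ((-0.75)·(-0.75) + (2.25)·(2.25) + (-1.75)·(-1.75) + (0.25)·(0.25)) / 3 = 8.75/3 = 2.9167
  S[A,B] = ((-0.75)·(-1.5) + (2.25)·(-0.5) + (-1.75)·(2.5) + (0.25)·(-0.5)) / 3 = -4.5/3 = -1.5
  S[B,B] = ((-1.5)·(-1.5) + (-0.5)·(-0.5) + (2.5)·(2.5) + (-0.5)·(-0.5)) / 3 = 9/3 = 3
  S = [[2.9167, -1.5],
 [-1.5, 3]].

Step 3 — invert S. det(S) = 2.9167·3 - (-1.5)² = 6.5.
  S^{-1} = (1/det) · [[d, -b], [-b, a]] = [[0.4615, 0.2308],
 [0.2308, 0.4487]].

Step 4 — quadratic form (x̄ - mu_0)^T · S^{-1} · (x̄ - mu_0):
  S^{-1} · (x̄ - mu_0) = (1.3846, 1.5256),
  (x̄ - mu_0)^T · [...] = (1.75)·(1.3846) + (2.5)·(1.5256) = 6.2372.

Step 5 — scale by n: T² = 4 · 6.2372 = 24.9487.

T² ≈ 24.9487


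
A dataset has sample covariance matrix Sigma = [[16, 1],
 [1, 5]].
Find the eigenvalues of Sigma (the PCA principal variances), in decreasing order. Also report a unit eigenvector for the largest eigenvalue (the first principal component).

Step 1 — characteristic polynomial of 2×2 Sigma:
  det(Sigma - λI) = λ² - trace · λ + det = 0.
  trace = 16 + 5 = 21, det = 16·5 - (1)² = 79.
Step 2 — discriminant:
  Δ = trace² - 4·det = 441 - 316 = 125.
Step 3 — eigenvalues:
  λ = (trace ± √Δ)/2 = (21 ± 11.1803)/2,
  λ_1 = 16.0902,  λ_2 = 4.9098.

Step 4 — unit eigenvector for λ_1: solve (Sigma - λ_1 I)v = 0. First row:
  (16 - 16.0902)·v_x + (1)·v_y = 0, i.e. (-0.0902)·v_x + (1)·v_y = 0,
  so v ∝ (b, λ_1 - a) = (1, 0.0902) = u.
  ||u|| = √((1)² + (0.0902)²) = √(1.0081) ≈ 1.0041,
  v_1 = u/||u|| ≈ (0.996, 0.0898) (||v_1|| = 1).

λ_1 = 16.0902,  λ_2 = 4.9098;  v_1 ≈ (0.996, 0.0898)


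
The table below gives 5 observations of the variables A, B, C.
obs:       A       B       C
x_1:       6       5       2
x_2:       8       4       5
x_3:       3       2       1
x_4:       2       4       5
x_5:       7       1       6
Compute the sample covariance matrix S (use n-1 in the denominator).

Step 1 — column means:
  mean(A) = (6 + 8 + 3 + 2 + 7) / 5 = 26/5 = 5.2
  mean(B) = (5 + 4 + 2 + 4 + 1) / 5 = 16/5 = 3.2
  mean(C) = (2 + 5 + 1 + 5 + 6) / 5 = 19/5 = 3.8

Step 2 — sample covariance S[i,j] = (1/(n-1)) · Σ_k (x_{k,i} - mean_i) · (x_{k,j} - mean_j), with n-1 = 4.
  S[A,A] = ((0.8)·(0.8) + (2.8)·(2.8) + (-2.2)·(-2.2) + (-3.2)·(-3.2) + (1.8)·(1.8)) / 4 = 26.8/4 = 6.7
  S[A,B] = ((0.8)·(1.8) + (2.8)·(0.8) + (-2.2)·(-1.2) + (-3.2)·(0.8) + (1.8)·(-2.2)) / 4 = -0.2/4 = -0.05
  S[A,C] = ((0.8)·(-1.8) + (2.8)·(1.2) + (-2.2)·(-2.8) + (-3.2)·(1.2) + (1.8)·(2.2)) / 4 = 8.2/4 = 2.05
  S[B,B] = ((1.8)·(1.8) + (0.8)·(0.8) + (-1.2)·(-1.2) + (0.8)·(0.8) + (-2.2)·(-2.2)) / 4 = 10.8/4 = 2.7
  S[B,C] = ((1.8)·(-1.8) + (0.8)·(1.2) + (-1.2)·(-2.8) + (0.8)·(1.2) + (-2.2)·(2.2)) / 4 = -2.8/4 = -0.7
  S[C,C] = ((-1.8)·(-1.8) + (1.2)·(1.2) + (-2.8)·(-2.8) + (1.2)·(1.2) + (2.2)·(2.2)) / 4 = 18.8/4 = 4.7

S is symmetric (S[j,i] = S[i,j]). Assembling:

S = [[6.7, -0.05, 2.05],
 [-0.05, 2.7, -0.7],
 [2.05, -0.7, 4.7]]


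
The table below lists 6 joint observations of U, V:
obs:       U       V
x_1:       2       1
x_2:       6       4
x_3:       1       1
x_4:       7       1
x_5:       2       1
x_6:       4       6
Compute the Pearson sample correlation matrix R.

Step 1 — column means:
  mean(U) = (2 + 6 + 1 + 7 + 2 + 4) / 6 = 22/6 = 3.6667
  mean(V) = (1 + 4 + 1 + 1 + 1 + 6) / 6 = 14/6 = 2.3333

Step 2 — sample variances and covariances s[i,j] = (1/(n-1)) · Σ_k (x_{k,i} - mean_i) · (x_{k,j} - mean_j), with n-1 = 5:
  s[U,U] = ((-1.6667)·(-1.6667) + (2.3333)·(2.3333) + (-2.6667)·(-2.6667) + (3.3333)·(3.3333) + (-1.6667)·(-1.6667) + (0.3333)·(0.3333)) / 5 = 29.3333/5 = 5.8667
  s[U,V] = ((-1.6667)·(-1.3333) + (2.3333)·(1.6667) + (-2.6667)·(-1.3333) + (3.3333)·(-1.3333) + (-1.6667)·(-1.3333) + (0.3333)·(3.6667)) / 5 = 8.6667/5 = 1.7333
  s[V,V] = ((-1.3333)·(-1.3333) + (1.6667)·(1.6667) + (-1.3333)·(-1.3333) + (-1.3333)·(-1.3333) + (-1.3333)·(-1.3333) + (3.6667)·(3.6667)) / 5 = 23.3333/5 = 4.6667
  Sample standard deviations s_i = √(s[i,i]):
  s(U) = √(5.8667) = 2.4221
  s(V) = √(4.6667) = 2.1602

Step 3 — r_{ij} = s_{ij} / (s_i · s_j):
  r[U,U] = 1 (diagonal).
  r[U,V] = 1.7333 / (2.4221 · 2.1602) = 1.7333 / 5.2324 = 0.3313
  r[V,V] = 1 (diagonal).

R is symmetric with unit diagonal. Assembling:

R = [[1, 0.3313],
 [0.3313, 1]]


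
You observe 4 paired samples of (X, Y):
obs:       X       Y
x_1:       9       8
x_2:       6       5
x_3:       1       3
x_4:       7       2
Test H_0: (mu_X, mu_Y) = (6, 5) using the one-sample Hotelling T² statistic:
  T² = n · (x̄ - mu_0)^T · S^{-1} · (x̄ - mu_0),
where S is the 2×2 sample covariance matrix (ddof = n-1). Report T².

Step 1 — sample mean vector:
  mean(X) = (9 + 6 + 1 + 7) / 4 = 23/4 = 5.75
  mean(Y) = (8 + 5 + 3 + 2) / 4 = 18/4 = 4.5
  x̄ = (5.75, 4.5),  deviation x̄ - mu_0 = (5.75, 4.5) - (6, 5) = (-0.25, -0.5).

Step 2 — sample covariance matrix, S[i,j] = (1/(n-1)) · Σ_k (x_{k,i} - mean_i) · (x_{k,j} - mean_j), divisor n-1 = 3:
  S[X,X] = ((3.25)·(3.25) + (0.25)·(0.25) + (-4.75)·(-4.75) + (1.25)·(1.25)) / 3 = 34.75/3 = 11.5833
  S[X,Y] = ((3.25)·(3.5) + (0.25)·(0.5) + (-4.75)·(-1.5) + (1.25)·(-2.5)) / 3 = 15.5/3 = 5.1667
  S[Y,Y] = ((3.5)·(3.5) + (0.5)·(0.5) + (-1.5)·(-1.5) + (-2.5)·(-2.5)) / 3 = 21/3 = 7
  S = [[11.5833, 5.1667],
 [5.1667, 7]].

Step 3 — invert S. det(S) = 11.5833·7 - (5.1667)² = 54.3889.
  S^{-1} = (1/det) · [[d, -b], [-b, a]] = [[0.1287, -0.095],
 [-0.095, 0.213]].

Step 4 — quadratic form (x̄ - mu_0)^T · S^{-1} · (x̄ - mu_0):
  S^{-1} · (x̄ - mu_0) = (0.0153, -0.0827),
  (x̄ - mu_0)^T · [...] = (-0.25)·(0.0153) + (-0.5)·(-0.0827) = 0.0375.

Step 5 — scale by n: T² = 4 · 0.0375 = 0.1502.

T² ≈ 0.1502


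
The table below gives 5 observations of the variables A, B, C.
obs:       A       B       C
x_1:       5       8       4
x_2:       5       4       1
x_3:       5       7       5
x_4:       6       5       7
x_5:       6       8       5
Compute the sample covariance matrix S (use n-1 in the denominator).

Step 1 — column means:
  mean(A) = (5 + 5 + 5 + 6 + 6) / 5 = 27/5 = 5.4
  mean(B) = (8 + 4 + 7 + 5 + 8) / 5 = 32/5 = 6.4
  mean(C) = (4 + 1 + 5 + 7 + 5) / 5 = 22/5 = 4.4

Step 2 — sample covariance S[i,j] = (1/(n-1)) · Σ_k (x_{k,i} - mean_i) · (x_{k,j} - mean_j), with n-1 = 4.
  S[A,A] = ((-0.4)·(-0.4) + (-0.4)·(-0.4) + (-0.4)·(-0.4) + (0.6)·(0.6) + (0.6)·(0.6)) / 4 = 1.2/4 = 0.3
  S[A,B] = ((-0.4)·(1.6) + (-0.4)·(-2.4) + (-0.4)·(0.6) + (0.6)·(-1.4) + (0.6)·(1.6)) / 4 = 0.2/4 = 0.05
  S[A,C] = ((-0.4)·(-0.4) + (-0.4)·(-3.4) + (-0.4)·(0.6) + (0.6)·(2.6) + (0.6)·(0.6)) / 4 = 3.2/4 = 0.8
  S[B,B] = ((1.6)·(1.6) + (-2.4)·(-2.4) + (0.6)·(0.6) + (-1.4)·(-1.4) + (1.6)·(1.6)) / 4 = 13.2/4 = 3.3
  S[B,C] = ((1.6)·(-0.4) + (-2.4)·(-3.4) + (0.6)·(0.6) + (-1.4)·(2.6) + (1.6)·(0.6)) / 4 = 5.2/4 = 1.3
  S[C,C] = ((-0.4)·(-0.4) + (-3.4)·(-3.4) + (0.6)·(0.6) + (2.6)·(2.6) + (0.6)·(0.6)) / 4 = 19.2/4 = 4.8

S is symmetric (S[j,i] = S[i,j]). Assembling:

S = [[0.3, 0.05, 0.8],
 [0.05, 3.3, 1.3],
 [0.8, 1.3, 4.8]]


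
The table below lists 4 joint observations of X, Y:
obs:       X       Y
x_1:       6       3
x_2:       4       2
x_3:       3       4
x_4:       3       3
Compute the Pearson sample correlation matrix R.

Step 1 — column means:
  mean(X) = (6 + 4 + 3 + 3) / 4 = 16/4 = 4
  mean(Y) = (3 + 2 + 4 + 3) / 4 = 12/4 = 3

Step 2 — sample variances and covariances s[i,j] = (1/(n-1)) · Σ_k (x_{k,i} - mean_i) · (x_{k,j} - mean_j), with n-1 = 3:
  s[X,X] = ((2)·(2) + (0)·(0) + (-1)·(-1) + (-1)·(-1)) / 3 = 6/3 = 2
  s[X,Y] = ((2)·(0) + (0)·(-1) + (-1)·(1) + (-1)·(0)) / 3 = -1/3 = -0.3333
  s[Y,Y] = ((0)·(0) + (-1)·(-1) + (1)·(1) + (0)·(0)) / 3 = 2/3 = 0.6667
  Sample standard deviations s_i = √(s[i,i]):
  s(X) = √(2) = 1.4142
  s(Y) = √(0.6667) = 0.8165

Step 3 — r_{ij} = s_{ij} / (s_i · s_j):
  r[X,X] = 1 (diagonal).
  r[X,Y] = -0.3333 / (1.4142 · 0.8165) = -0.3333 / 1.1547 = -0.2887
  r[Y,Y] = 1 (diagonal).

R is symmetric with unit diagonal. Assembling:

R = [[1, -0.2887],
 [-0.2887, 1]]


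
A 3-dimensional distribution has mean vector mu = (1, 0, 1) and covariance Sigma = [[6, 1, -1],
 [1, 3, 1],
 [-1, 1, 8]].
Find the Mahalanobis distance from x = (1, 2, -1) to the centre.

Step 1 — centre the observation: (x - mu) = (0, 2, -2).

Step 2 — invert Sigma (cofactor / det for 3×3, or solve directly):
  Sigma^{-1} = [[0.184, -0.072, 0.032],
 [-0.072, 0.376, -0.056],
 [0.032, -0.056, 0.136]].

Step 3 — form the quadratic (x - mu)^T · Sigma^{-1} · (x - mu):
  Sigma^{-1} · (x - mu) = (-0.208, 0.864, -0.384).
  (x - mu)^T · [Sigma^{-1} · (x - mu)] = (0)·(-0.208) + (2)·(0.864) + (-2)·(-0.384) = 2.496.

Step 4 — take square root: d = √(2.496) ≈ 1.5799.

d(x, mu) = √(2.496) ≈ 1.5799


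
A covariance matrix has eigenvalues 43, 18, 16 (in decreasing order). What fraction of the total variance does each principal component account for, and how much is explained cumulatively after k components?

Step 1 — total variance = trace(Sigma) = Σ λ_i = 43 + 18 + 16 = 77.

Step 2 — fraction explained by component i = λ_i / Σ λ:
  PC1: 43/77 = 0.5584
  PC2: 18/77 = 0.2338
  PC3: 16/77 = 0.2078

Step 3 — cumulative fraction after k components = (λ_1 + ... + λ_k) / Σ λ:
  k = 1: 43/77 = 0.5584
  k = 2: (43 + 18)/77 = 61/77 = 0.7922
  k = 3: (43 + 18 + 16)/77 = 77/77 = 1

Summary (fraction, with percent):

explained: PC1 0.5584 (55.84%), PC2 0.2338 (23.38%), PC3 0.2078 (20.78%);  cumulative: 0.5584, 0.7922, 1


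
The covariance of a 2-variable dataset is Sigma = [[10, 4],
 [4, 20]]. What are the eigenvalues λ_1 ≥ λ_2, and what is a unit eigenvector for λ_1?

Step 1 — characteristic polynomial of 2×2 Sigma:
  det(Sigma - λI) = λ² - trace · λ + det = 0.
  trace = 10 + 20 = 30, det = 10·20 - (4)² = 184.
Step 2 — discriminant:
  Δ = trace² - 4·det = 900 - 736 = 164.
Step 3 — eigenvalues:
  λ = (trace ± √Δ)/2 = (30 ± 12.8062)/2,
  λ_1 = 21.4031,  λ_2 = 8.5969.

Step 4 — unit eigenvector for λ_1: solve (Sigma - λ_1 I)v = 0. First row:
  (10 - 21.4031)·v_x + (4)·v_y = 0, i.e. (-11.4031)·v_x + (4)·v_y = 0,
  so v ∝ (b, λ_1 - a) = (4, 11.4031) = u.
  ||u|| = √((4)² + (11.4031)²) = √(146.0312) ≈ 12.0843,
  v_1 = u/||u|| ≈ (0.331, 0.9436) (||v_1|| = 1).

λ_1 = 21.4031,  λ_2 = 8.5969;  v_1 ≈ (0.331, 0.9436)


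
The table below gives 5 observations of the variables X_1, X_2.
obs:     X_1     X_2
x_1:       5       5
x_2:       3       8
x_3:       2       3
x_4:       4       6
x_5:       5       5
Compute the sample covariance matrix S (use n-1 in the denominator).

Step 1 — column means:
  mean(X_1) = (5 + 3 + 2 + 4 + 5) / 5 = 19/5 = 3.8
  mean(X_2) = (5 + 8 + 3 + 6 + 5) / 5 = 27/5 = 5.4

Step 2 — sample covariance S[i,j] = (1/(n-1)) · Σ_k (x_{k,i} - mean_i) · (x_{k,j} - mean_j), with n-1 = 4.
  S[X_1,X_1] = ((1.2)·(1.2) + (-0.8)·(-0.8) + (-1.8)·(-1.8) + (0.2)·(0.2) + (1.2)·(1.2)) / 4 = 6.8/4 = 1.7
  S[X_1,X_2] = ((1.2)·(-0.4) + (-0.8)·(2.6) + (-1.8)·(-2.4) + (0.2)·(0.6) + (1.2)·(-0.4)) / 4 = 1.4/4 = 0.35
  S[X_2,X_2] = ((-0.4)·(-0.4) + (2.6)·(2.6) + (-2.4)·(-2.4) + (0.6)·(0.6) + (-0.4)·(-0.4)) / 4 = 13.2/4 = 3.3

S is symmetric (S[j,i] = S[i,j]). Assembling:

S = [[1.7, 0.35],
 [0.35, 3.3]]


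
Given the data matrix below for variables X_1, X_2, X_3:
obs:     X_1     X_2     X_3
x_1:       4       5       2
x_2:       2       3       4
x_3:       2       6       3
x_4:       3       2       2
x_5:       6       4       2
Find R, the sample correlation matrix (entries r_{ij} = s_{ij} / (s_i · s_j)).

Step 1 — column means:
  mean(X_1) = (4 + 2 + 2 + 3 + 6) / 5 = 17/5 = 3.4
  mean(X_2) = (5 + 3 + 6 + 2 + 4) / 5 = 20/5 = 4
  mean(X_3) = (2 + 4 + 3 + 2 + 2) / 5 = 13/5 = 2.6

Step 2 — sample variances and covariances s[i,j] = (1/(n-1)) · Σ_k (x_{k,i} - mean_i) · (x_{k,j} - mean_j), with n-1 = 4:
  s[X_1,X_1] = ((0.6)·(0.6) + (-1.4)·(-1.4) + (-1.4)·(-1.4) + (-0.4)·(-0.4) + (2.6)·(2.6)) / 4 = 11.2/4 = 2.8
  s[X_1,X_2] = ((0.6)·(1) + (-1.4)·(-1) + (-1.4)·(2) + (-0.4)·(-2) + (2.6)·(0)) / 4 = 0/4 = 0
  s[X_1,X_3] = ((0.6)·(-0.6) + (-1.4)·(1.4) + (-1.4)·(0.4) + (-0.4)·(-0.6) + (2.6)·(-0.6)) / 4 = -4.2/4 = -1.05
  s[X_2,X_2] = ((1)·(1) + (-1)·(-1) + (2)·(2) + (-2)·(-2) + (0)·(0)) / 4 = 10/4 = 2.5
  s[X_2,X_3] = ((1)·(-0.6) + (-1)·(1.4) + (2)·(0.4) + (-2)·(-0.6) + (0)·(-0.6)) / 4 = 0/4 = 0
  s[X_3,X_3] = ((-0.6)·(-0.6) + (1.4)·(1.4) + (0.4)·(0.4) + (-0.6)·(-0.6) + (-0.6)·(-0.6)) / 4 = 3.2/4 = 0.8
  Sample standard deviations s_i = √(s[i,i]):
  s(X_1) = √(2.8) = 1.6733
  s(X_2) = √(2.5) = 1.5811
  s(X_3) = √(0.8) = 0.8944

Step 3 — r_{ij} = s_{ij} / (s_i · s_j):
  r[X_1,X_1] = 1 (diagonal).
  r[X_1,X_2] = 0 / (1.6733 · 1.5811) = 0 / 2.6458 = 0
  r[X_1,X_3] = -1.05 / (1.6733 · 0.8944) = -1.05 / 1.4967 = -0.7016
  r[X_2,X_2] = 1 (diagonal).
  r[X_2,X_3] = 0 / (1.5811 · 0.8944) = 0 / 1.4142 = 0
  r[X_3,X_3] = 1 (diagonal).

R is symmetric with unit diagonal. Assembling:

R = [[1, 0, -0.7016],
 [0, 1, 0],
 [-0.7016, 0, 1]]


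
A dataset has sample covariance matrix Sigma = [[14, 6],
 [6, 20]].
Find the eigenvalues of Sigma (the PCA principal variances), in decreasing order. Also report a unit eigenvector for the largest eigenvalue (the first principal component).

Step 1 — characteristic polynomial of 2×2 Sigma:
  det(Sigma - λI) = λ² - trace · λ + det = 0.
  trace = 14 + 20 = 34, det = 14·20 - (6)² = 244.
Step 2 — discriminant:
  Δ = trace² - 4·det = 1156 - 976 = 180.
Step 3 — eigenvalues:
  λ = (trace ± √Δ)/2 = (34 ± 13.4164)/2,
  λ_1 = 23.7082,  λ_2 = 10.2918.

Step 4 — unit eigenvector for λ_1: solve (Sigma - λ_1 I)v = 0. First row:
  (14 - 23.7082)·v_x + (6)·v_y = 0, i.e. (-9.7082)·v_x + (6)·v_y = 0,
  so v ∝ (b, λ_1 - a) = (6, 9.7082) = u.
  ||u|| = √((6)² + (9.7082)²) = √(130.2492) ≈ 11.4127,
  v_1 = u/||u|| ≈ (0.5257, 0.8507) (||v_1|| = 1).

λ_1 = 23.7082,  λ_2 = 10.2918;  v_1 ≈ (0.5257, 0.8507)


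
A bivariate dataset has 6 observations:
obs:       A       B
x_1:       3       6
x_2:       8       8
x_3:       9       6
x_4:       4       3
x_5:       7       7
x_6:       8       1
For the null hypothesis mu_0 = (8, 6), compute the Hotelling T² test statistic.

Step 1 — sample mean vector:
  mean(A) = (3 + 8 + 9 + 4 + 7 + 8) / 6 = 39/6 = 6.5
  mean(B) = (6 + 8 + 6 + 3 + 7 + 1) / 6 = 31/6 = 5.1667
  x̄ = (6.5, 5.1667),  deviation x̄ - mu_0 = (6.5, 5.1667) - (8, 6) = (-1.5, -0.8333).

Step 2 — sample covariance matrix, S[i,j] = (1/(n-1)) · Σ_k (x_{k,i} - mean_i) · (x_{k,j} - mean_j), divisor n-1 = 5:
  S[A,A] = ((-3.5)·(-3.5) + (1.5)·(1.5) + (2.5)·(2.5) + (-2.5)·(-2.5) + (0.5)·(0.5) + (1.5)·(1.5)) / 5 = 29.5/5 = 5.9
  S[A,B] = ((-3.5)·(0.8333) + (1.5)·(2.8333) + (2.5)·(0.8333) + (-2.5)·(-2.1667) + (0.5)·(1.8333) + (1.5)·(-4.1667)) / 5 = 3.5/5 = 0.7
  S[B,B] = ((0.8333)·(0.8333) + (2.8333)·(2.8333) + (0.8333)·(0.8333) + (-2.1667)·(-2.1667) + (1.8333)·(1.8333) + (-4.1667)·(-4.1667)) / 5 = 34.8333/5 = 6.9667
  S = [[5.9, 0.7],
 [0.7, 6.9667]].

Step 3 — invert S. det(S) = 5.9·6.9667 - (0.7)² = 40.6133.
  S^{-1} = (1/det) · [[d, -b], [-b, a]] = [[0.1715, -0.0172],
 [-0.0172, 0.1453]].

Step 4 — quadratic form (x̄ - mu_0)^T · S^{-1} · (x̄ - mu_0):
  S^{-1} · (x̄ - mu_0) = (-0.2429, -0.0952),
  (x̄ - mu_0)^T · [...] = (-1.5)·(-0.2429) + (-0.8333)·(-0.0952) = 0.4438.

Step 5 — scale by n: T² = 6 · 0.4438 = 2.6625.

T² ≈ 2.6625
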